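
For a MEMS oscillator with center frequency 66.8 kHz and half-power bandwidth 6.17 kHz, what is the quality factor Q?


Step 1: Q = f0 / bandwidth
Step 2: Q = 66.8 / 6.17
Q = 10.8


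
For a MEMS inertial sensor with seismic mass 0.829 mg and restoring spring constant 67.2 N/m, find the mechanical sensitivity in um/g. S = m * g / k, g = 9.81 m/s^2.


Step 1: Convert mass: m = 0.829 mg = 8.29e-07 kg
Step 2: S = m * g / k = 8.29e-07 * 9.81 / 67.2
Step 3: S = 1.21e-07 m/g
Step 4: Convert to um/g: S = 0.121 um/g


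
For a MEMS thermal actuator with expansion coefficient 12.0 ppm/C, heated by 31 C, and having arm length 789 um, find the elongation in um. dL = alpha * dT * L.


Step 1: Convert CTE: alpha = 12.0 ppm/C = 12.0e-6 /C
Step 2: dL = 12.0e-6 * 31 * 789
dL = 0.2935 um


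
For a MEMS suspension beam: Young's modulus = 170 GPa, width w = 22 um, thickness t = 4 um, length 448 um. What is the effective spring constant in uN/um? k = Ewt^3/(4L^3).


Step 1: Convert E to consistent units (1 GPa = 1000 uN/um^2).
E = 170 GPa = 170000 uN/um^2
Step 2: Compute t^3 = 4^3 = 64
Step 3: Compute L^3 = 448^3 = 89915392
Step 4: k = 170000 * 22 * 64 / (4 * 89915392)
k = 0.6655 uN/um


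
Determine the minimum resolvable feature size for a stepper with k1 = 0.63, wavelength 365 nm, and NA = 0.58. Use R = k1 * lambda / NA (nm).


Step 1: Identify values: k1 = 0.63, lambda = 365 nm, NA = 0.58
Step 2: R = k1 * lambda / NA
R = 0.63 * 365 / 0.58
R = 396.5 nm


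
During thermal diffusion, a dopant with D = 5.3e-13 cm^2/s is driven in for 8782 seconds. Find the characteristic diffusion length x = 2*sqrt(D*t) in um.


Step 1: Compute D*t = 5.3e-13 * 8782 = 4.65446e-09 cm^2
Step 2: sqrt(D*t) = 6.82236e-05 cm
Step 3: x = 2 * 6.82236e-05 cm = 1.364472e-04 cm
Step 4: Convert to um (1 cm = 1e4 um): x = 1.364 um


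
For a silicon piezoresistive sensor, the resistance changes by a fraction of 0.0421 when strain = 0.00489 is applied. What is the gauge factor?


Step 1: Identify values.
dR/R = 0.0421, strain = 0.00489
Step 2: GF = (dR/R) / strain = 0.0421 / 0.00489
GF = 8.6


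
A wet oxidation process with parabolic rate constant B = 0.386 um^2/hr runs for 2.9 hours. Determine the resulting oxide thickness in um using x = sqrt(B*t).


Step 1: Compute B*t = 0.386 * 2.9 = 1.1194
Step 2: x = sqrt(1.1194)
x = 1.058 um


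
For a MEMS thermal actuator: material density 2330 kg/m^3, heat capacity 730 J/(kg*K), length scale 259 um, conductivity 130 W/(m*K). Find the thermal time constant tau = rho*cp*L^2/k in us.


Step 1: Convert L to m: L = 259e-6 m
Step 2: L^2 = (259e-6)^2 = 6.7081e-08 m^2
Step 3: tau = 2330 * 730 * 6.7081e-08 / 130 = 8.7767748e-04 s
Step 4: Convert to microseconds (multiply by 1e6).
tau = 877.677 us


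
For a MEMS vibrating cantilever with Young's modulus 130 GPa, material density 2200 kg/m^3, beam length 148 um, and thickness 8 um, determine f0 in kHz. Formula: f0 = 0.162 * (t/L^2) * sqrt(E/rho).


Step 1: Convert units to SI.
t_SI = 8e-6 m, L_SI = 148e-6 m
Step 2: Calculate sqrt(E/rho).
sqrt(130e9 / 2200) = 7687.06 m/s
Step 3: Compute f0.
f0 = 0.162 * 8e-6 / (148e-6)^2 * 7687.06 = 454822.4 Hz = 454.82 kHz


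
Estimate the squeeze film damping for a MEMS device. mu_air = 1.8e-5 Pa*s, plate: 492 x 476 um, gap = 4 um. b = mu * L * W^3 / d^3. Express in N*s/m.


Step 1: Convert to SI.
L = 492e-6 m, W = 476e-6 m, d = 4e-6 m
Step 2: W^3 = (476e-6)^3 = 1.08e-10 m^3
Step 3: d^3 = (4e-6)^3 = 6.40e-17 m^3
Step 4: b = 1.8e-5 * 492e-6 * 1.08e-10 / 6.40e-17
b = 1.49e-02 N*s/m


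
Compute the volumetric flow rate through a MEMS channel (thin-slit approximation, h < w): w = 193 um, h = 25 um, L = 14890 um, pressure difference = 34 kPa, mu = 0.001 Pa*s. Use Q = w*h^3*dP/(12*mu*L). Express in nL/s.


Step 1: Convert all dimensions to SI (meters).
w = 193e-6 m, h = 25e-6 m, L = 14890e-6 m, dP = 34e3 Pa
Step 2: Q = w * h^3 * dP / (12 * mu * L)
Q = 193e-6 * (25e-6)^3 * 34e3 / (12 * 0.001 * 14890e-6) = 5.7382611e-10 m^3/s
Step 3: Convert Q from m^3/s to nL/s (1 m^3 = 1e12 nL, so multiply by 1e12).
Q = 573.826 nL/s


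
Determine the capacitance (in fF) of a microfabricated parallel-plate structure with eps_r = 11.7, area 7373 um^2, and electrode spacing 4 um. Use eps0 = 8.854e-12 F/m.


Step 1: Convert area to m^2: A = 7373e-12 m^2
Step 2: Convert gap to m: d = 4e-6 m
Step 3: C = eps0 * eps_r * A / d
C = 8.854e-12 * 11.7 * 7373e-12 / 4e-6
Step 4: Convert to fF (multiply by 1e15).
C = 190.95 fF


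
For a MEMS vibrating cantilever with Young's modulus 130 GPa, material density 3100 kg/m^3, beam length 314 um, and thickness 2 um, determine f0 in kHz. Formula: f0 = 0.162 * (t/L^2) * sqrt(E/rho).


Step 1: Convert units to SI.
t_SI = 2e-6 m, L_SI = 314e-6 m
Step 2: Calculate sqrt(E/rho).
sqrt(130e9 / 3100) = 6475.76 m/s
Step 3: Compute f0.
f0 = 0.162 * 2e-6 / (314e-6)^2 * 6475.76 = 21280.2 Hz = 21.28 kHz


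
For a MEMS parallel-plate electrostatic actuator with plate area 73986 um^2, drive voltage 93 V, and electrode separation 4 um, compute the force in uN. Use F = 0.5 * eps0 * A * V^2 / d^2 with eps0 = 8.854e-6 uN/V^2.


Step 1: Identify parameters.
eps0 = 8.854e-6 uN/V^2, A = 73986 um^2, V = 93 V, d = 4 um
Step 2: Compute V^2 = 93^2 = 8649
Step 3: Compute d^2 = 4^2 = 16
Step 4: F = 0.5 * 8.854e-6 * 73986 * 8649 / 16
F = 177.054 uN


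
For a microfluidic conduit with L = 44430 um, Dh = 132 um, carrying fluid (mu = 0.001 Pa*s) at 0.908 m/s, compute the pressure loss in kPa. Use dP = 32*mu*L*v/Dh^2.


Step 1: Convert to SI: L = 44430e-6 m, Dh = 132e-6 m
Step 2: dP = 32 * 0.001 * 44430e-6 * 0.908 / (132e-6)^2
Step 3: dP = 74090.80 Pa
Step 4: Convert to kPa: dP = 74.09 kPa


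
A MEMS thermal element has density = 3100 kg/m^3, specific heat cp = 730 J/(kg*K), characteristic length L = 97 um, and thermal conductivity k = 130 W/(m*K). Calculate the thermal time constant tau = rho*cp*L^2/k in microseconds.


Step 1: Convert L to m: L = 97e-6 m
Step 2: L^2 = (97e-6)^2 = 9.409e-09 m^2
Step 3: tau = 3100 * 730 * 9.409e-09 / 130 = 1.6378898e-04 s
Step 4: Convert to microseconds (multiply by 1e6).
tau = 163.789 us


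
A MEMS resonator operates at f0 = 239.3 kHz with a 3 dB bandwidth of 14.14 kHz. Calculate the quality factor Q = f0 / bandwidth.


Step 1: Q = f0 / bandwidth
Step 2: Q = 239.3 / 14.14
Q = 16.9


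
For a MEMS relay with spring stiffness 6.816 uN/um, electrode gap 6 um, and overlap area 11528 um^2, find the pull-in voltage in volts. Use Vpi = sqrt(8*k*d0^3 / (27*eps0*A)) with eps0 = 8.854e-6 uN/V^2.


Step 1: Compute numerator: 8 * k * d0^3 = 8 * 6.816 * 6^3 = 11778.048
Step 2: Compute denominator: 27 * eps0 * A = 27 * 8.854e-6 * 11528 = 2.755861
Step 3: Vpi = sqrt(11778.048 / 2.755861)
Vpi = 65.37 V


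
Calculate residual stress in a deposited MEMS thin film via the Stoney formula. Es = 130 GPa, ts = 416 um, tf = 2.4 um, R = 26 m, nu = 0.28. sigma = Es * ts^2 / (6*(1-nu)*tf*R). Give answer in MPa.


Step 1: Compute numerator: Es * ts^2 = 130 * 416^2 = 22497280 (GPa*um^2)
Step 2: Compute denominator (R in um): 6*(1-nu)*tf*R = 6*0.72*2.4*26e6 = 269568000.0 (um^2)
Step 3: sigma (GPa) = 22497280 / 269568000.0 = 8.3457e-02 GPa
Step 4: Convert to MPa (x1000): sigma = 83.5 MPa


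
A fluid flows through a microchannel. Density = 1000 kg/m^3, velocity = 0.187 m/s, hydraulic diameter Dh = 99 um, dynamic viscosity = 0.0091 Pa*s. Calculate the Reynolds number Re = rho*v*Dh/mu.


Step 1: Convert Dh to meters: Dh = 99e-6 m
Step 2: Re = rho * v * Dh / mu
Re = 1000 * 0.187 * 99e-6 / 0.0091
Re = 2.034


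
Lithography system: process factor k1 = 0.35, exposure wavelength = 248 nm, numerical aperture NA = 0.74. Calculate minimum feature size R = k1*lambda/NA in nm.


Step 1: Identify values: k1 = 0.35, lambda = 248 nm, NA = 0.74
Step 2: R = k1 * lambda / NA
R = 0.35 * 248 / 0.74
R = 117.3 nm


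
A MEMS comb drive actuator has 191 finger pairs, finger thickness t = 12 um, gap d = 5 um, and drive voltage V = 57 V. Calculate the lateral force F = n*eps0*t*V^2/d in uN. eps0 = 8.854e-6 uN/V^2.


Step 1: Parameters: n=191, eps0=8.854e-6 uN/V^2, t=12 um, V=57 V, d=5 um
Step 2: V^2 = 3249
Step 3: F = 191 * 8.854e-6 * 12 * 3249 / 5
F = 13.187 uN


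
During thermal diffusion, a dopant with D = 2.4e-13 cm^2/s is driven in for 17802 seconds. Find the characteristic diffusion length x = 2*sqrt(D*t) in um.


Step 1: Compute D*t = 2.4e-13 * 17802 = 4.27248e-09 cm^2
Step 2: sqrt(D*t) = 6.53642e-05 cm
Step 3: x = 2 * 6.53642e-05 cm = 1.307284e-04 cm
Step 4: Convert to um (1 cm = 1e4 um): x = 1.307 um


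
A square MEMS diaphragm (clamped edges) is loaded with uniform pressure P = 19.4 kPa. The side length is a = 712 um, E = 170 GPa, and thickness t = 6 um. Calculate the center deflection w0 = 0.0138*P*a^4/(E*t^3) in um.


Step 1: Convert pressure to compatible units (E is in GPa, so P in GPa).
P = 19.4 kPa = 19.4e-6 GPa
Step 2: Compute numerator: 0.0138 * P * a^4.
a^4 = 712^4 = 256992219136
numerator = 0.0138 * 19.4e-6 * 256992219136 = 6.880196e+04
Step 3: Compute denominator: E * t^3 = 170 * 6^3 = 36720
Step 4: w0 = numerator / denominator = 6.880196e+04 / 36720 = 1.8737 um


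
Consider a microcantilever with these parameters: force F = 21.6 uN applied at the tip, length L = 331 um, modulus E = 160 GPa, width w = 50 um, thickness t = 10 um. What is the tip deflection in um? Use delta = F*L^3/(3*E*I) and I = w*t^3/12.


Step 1: Calculate the second moment of area.
I = w * t^3 / 12 = 50 * 10^3 / 12 = 4166.6667 um^4
Step 2: Convert E to consistent units (1 GPa = 1000 uN/um^2).
E = 160 GPa = 160000 uN/um^2
Step 3: Calculate tip deflection.
delta = F * L^3 / (3 * E * I)
delta = 21.6 * 331^3 / (3 * 160000 * 4166.6667)
delta = 0.3917 um


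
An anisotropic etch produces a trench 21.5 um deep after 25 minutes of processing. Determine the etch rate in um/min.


Step 1: Etch rate = depth / time
Step 2: rate = 21.5 / 25
rate = 0.86 um/min


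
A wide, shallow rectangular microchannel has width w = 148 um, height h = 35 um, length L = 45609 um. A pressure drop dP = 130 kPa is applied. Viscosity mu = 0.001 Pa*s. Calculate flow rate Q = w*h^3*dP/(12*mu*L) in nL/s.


Step 1: Convert all dimensions to SI (meters).
w = 148e-6 m, h = 35e-6 m, L = 45609e-6 m, dP = 130e3 Pa
Step 2: Q = w * h^3 * dP / (12 * mu * L)
Q = 148e-6 * (35e-6)^3 * 130e3 / (12 * 0.001 * 45609e-6) = 1.50722262e-09 m^3/s
Step 3: Convert Q from m^3/s to nL/s (1 m^3 = 1e12 nL, so multiply by 1e12).
Q = 1507.223 nL/s


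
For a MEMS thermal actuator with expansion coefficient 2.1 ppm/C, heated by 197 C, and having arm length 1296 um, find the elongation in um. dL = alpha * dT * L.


Step 1: Convert CTE: alpha = 2.1 ppm/C = 2.1e-6 /C
Step 2: dL = 2.1e-6 * 197 * 1296
dL = 0.5362 um


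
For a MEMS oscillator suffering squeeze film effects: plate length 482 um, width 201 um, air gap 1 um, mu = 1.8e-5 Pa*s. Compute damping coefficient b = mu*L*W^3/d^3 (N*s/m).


Step 1: Convert to SI.
L = 482e-6 m, W = 201e-6 m, d = 1e-6 m
Step 2: W^3 = (201e-6)^3 = 8.12e-12 m^3
Step 3: d^3 = (1e-6)^3 = 1.00e-18 m^3
Step 4: b = 1.8e-5 * 482e-6 * 8.12e-12 / 1.00e-18
b = 7.05e-02 N*s/m


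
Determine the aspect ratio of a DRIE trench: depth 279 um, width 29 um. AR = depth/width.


Step 1: AR = depth / width
Step 2: AR = 279 / 29
AR = 9.6


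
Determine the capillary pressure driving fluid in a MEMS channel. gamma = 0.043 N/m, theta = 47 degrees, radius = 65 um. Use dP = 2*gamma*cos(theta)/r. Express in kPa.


Step 1: cos(47 deg) = 0.682
Step 2: Convert r to m: r = 65e-6 m
Step 3: dP = 2 * 0.043 * 0.682 / 65e-6 = 902.3 Pa
Step 4: Convert Pa to kPa (divide by 1000).
dP = 0.9 kPa


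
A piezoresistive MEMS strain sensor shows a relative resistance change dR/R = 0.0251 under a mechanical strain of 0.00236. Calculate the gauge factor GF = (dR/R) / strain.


Step 1: Identify values.
dR/R = 0.0251, strain = 0.00236
Step 2: GF = (dR/R) / strain = 0.0251 / 0.00236
GF = 10.6


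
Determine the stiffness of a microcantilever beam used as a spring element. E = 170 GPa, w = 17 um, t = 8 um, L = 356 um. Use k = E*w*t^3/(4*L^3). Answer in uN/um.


Step 1: Convert E to consistent units (1 GPa = 1000 uN/um^2).
E = 170 GPa = 170000 uN/um^2
Step 2: Compute t^3 = 8^3 = 512
Step 3: Compute L^3 = 356^3 = 45118016
Step 4: k = 170000 * 17 * 512 / (4 * 45118016)
k = 8.1989 uN/um


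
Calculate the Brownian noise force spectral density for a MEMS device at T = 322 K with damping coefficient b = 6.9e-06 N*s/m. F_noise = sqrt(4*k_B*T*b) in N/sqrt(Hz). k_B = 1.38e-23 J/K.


Step 1: Compute 4 * k_B * T * b
= 4 * 1.38e-23 * 322 * 6.9e-06
= 1.2264e-25 N^2/Hz
Step 2: F_noise = sqrt(1.2264e-25)
F_noise = 3.50e-13 N/sqrt(Hz)


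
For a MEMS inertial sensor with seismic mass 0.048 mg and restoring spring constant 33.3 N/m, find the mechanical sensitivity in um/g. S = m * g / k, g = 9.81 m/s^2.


Step 1: Convert mass: m = 0.048 mg = 4.80e-08 kg
Step 2: S = m * g / k = 4.80e-08 * 9.81 / 33.3
Step 3: S = 1.41e-08 m/g
Step 4: Convert to um/g: S = 0.014 um/g


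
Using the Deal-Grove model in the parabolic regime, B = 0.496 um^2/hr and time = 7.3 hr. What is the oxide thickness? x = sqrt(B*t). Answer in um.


Step 1: Compute B*t = 0.496 * 7.3 = 3.6208
Step 2: x = sqrt(3.6208)
x = 1.903 um


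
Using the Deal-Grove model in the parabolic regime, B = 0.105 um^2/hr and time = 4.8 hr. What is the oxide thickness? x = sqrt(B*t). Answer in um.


Step 1: Compute B*t = 0.105 * 4.8 = 0.504
Step 2: x = sqrt(0.504)
x = 0.71 um


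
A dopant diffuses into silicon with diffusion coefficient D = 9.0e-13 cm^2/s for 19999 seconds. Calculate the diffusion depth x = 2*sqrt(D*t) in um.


Step 1: Compute D*t = 9.0e-13 * 19999 = 1.79991e-08 cm^2
Step 2: sqrt(D*t) = 1.34161e-04 cm
Step 3: x = 2 * 1.34161e-04 cm = 2.68322e-04 cm
Step 4: Convert to um (1 cm = 1e4 um): x = 2.683 um


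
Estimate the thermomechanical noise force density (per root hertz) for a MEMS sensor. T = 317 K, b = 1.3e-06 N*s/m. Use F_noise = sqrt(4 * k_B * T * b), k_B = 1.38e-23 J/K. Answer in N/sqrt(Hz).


Step 1: Compute 4 * k_B * T * b
= 4 * 1.38e-23 * 317 * 1.3e-06
= 2.2748e-26 N^2/Hz
Step 2: F_noise = sqrt(2.2748e-26)
F_noise = 1.51e-13 N/sqrt(Hz)


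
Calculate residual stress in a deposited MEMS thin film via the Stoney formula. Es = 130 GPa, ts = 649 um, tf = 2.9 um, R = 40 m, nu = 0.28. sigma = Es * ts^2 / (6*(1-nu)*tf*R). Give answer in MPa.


Step 1: Compute numerator: Es * ts^2 = 130 * 649^2 = 54756130 (GPa*um^2)
Step 2: Compute denominator (R in um): 6*(1-nu)*tf*R = 6*0.72*2.9*40e6 = 501120000.0 (um^2)
Step 3: sigma (GPa) = 54756130 / 501120000.0 = 1.09268e-01 GPa
Step 4: Convert to MPa (x1000): sigma = 109.3 MPa


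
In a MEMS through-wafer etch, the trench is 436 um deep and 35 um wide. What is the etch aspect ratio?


Step 1: AR = depth / width
Step 2: AR = 436 / 35
AR = 12.5


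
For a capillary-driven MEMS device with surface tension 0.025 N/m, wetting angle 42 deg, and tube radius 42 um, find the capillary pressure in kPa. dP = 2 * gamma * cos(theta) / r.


Step 1: cos(42 deg) = 0.7431
Step 2: Convert r to m: r = 42e-6 m
Step 3: dP = 2 * 0.025 * 0.7431 / 42e-6 = 884.6 Pa
Step 4: Convert Pa to kPa (divide by 1000).
dP = 0.88 kPa


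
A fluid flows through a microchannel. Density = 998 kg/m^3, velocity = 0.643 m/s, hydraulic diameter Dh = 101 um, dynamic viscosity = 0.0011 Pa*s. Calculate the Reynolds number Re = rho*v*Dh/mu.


Step 1: Convert Dh to meters: Dh = 101e-6 m
Step 2: Re = rho * v * Dh / mu
Re = 998 * 0.643 * 101e-6 / 0.0011
Re = 58.921


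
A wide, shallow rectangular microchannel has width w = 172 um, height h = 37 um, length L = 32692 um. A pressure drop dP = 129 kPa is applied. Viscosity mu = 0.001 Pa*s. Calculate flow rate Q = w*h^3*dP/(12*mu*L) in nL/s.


Step 1: Convert all dimensions to SI (meters).
w = 172e-6 m, h = 37e-6 m, L = 32692e-6 m, dP = 129e3 Pa
Step 2: Q = w * h^3 * dP / (12 * mu * L)
Q = 172e-6 * (37e-6)^3 * 129e3 / (12 * 0.001 * 32692e-6) = 2.86484146e-09 m^3/s
Step 3: Convert Q from m^3/s to nL/s (1 m^3 = 1e12 nL, so multiply by 1e12).
Q = 2864.841 nL/s


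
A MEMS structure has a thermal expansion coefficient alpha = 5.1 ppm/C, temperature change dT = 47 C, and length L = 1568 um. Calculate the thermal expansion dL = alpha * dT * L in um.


Step 1: Convert CTE: alpha = 5.1 ppm/C = 5.1e-6 /C
Step 2: dL = 5.1e-6 * 47 * 1568
dL = 0.3758 um


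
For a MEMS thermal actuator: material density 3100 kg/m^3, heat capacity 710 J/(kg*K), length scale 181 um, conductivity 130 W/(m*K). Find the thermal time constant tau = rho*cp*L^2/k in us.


Step 1: Convert L to m: L = 181e-6 m
Step 2: L^2 = (181e-6)^2 = 3.2761e-08 m^2
Step 3: tau = 3100 * 710 * 3.2761e-08 / 130 = 5.5466893e-04 s
Step 4: Convert to microseconds (multiply by 1e6).
tau = 554.669 us


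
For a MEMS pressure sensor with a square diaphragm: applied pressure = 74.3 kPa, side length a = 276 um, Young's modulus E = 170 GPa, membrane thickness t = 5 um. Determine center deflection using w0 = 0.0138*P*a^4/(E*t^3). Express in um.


Step 1: Convert pressure to compatible units (E is in GPa, so P in GPa).
P = 74.3 kPa = 74.3e-6 GPa
Step 2: Compute numerator: 0.0138 * P * a^4.
a^4 = 276^4 = 5802782976
numerator = 0.0138 * 74.3e-6 * 5802782976 = 5.95e+03
Step 3: Compute denominator: E * t^3 = 170 * 5^3 = 21250
Step 4: w0 = numerator / denominator = 5.95e+03 / 21250 = 0.28 um


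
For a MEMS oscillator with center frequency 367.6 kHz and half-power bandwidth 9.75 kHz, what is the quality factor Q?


Step 1: Q = f0 / bandwidth
Step 2: Q = 367.6 / 9.75
Q = 37.7


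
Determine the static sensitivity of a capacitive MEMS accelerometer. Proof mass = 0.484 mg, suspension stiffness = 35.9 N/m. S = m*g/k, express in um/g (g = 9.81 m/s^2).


Step 1: Convert mass: m = 0.484 mg = 4.84e-07 kg
Step 2: S = m * g / k = 4.84e-07 * 9.81 / 35.9
Step 3: S = 1.32e-07 m/g
Step 4: Convert to um/g: S = 0.132 um/g


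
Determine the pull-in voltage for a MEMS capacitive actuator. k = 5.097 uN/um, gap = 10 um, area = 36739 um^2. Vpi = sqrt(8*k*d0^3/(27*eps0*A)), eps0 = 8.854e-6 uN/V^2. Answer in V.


Step 1: Compute numerator: 8 * k * d0^3 = 8 * 5.097 * 10^3 = 40776.0
Step 2: Compute denominator: 27 * eps0 * A = 27 * 8.854e-6 * 36739 = 8.782752
Step 3: Vpi = sqrt(40776.0 / 8.782752)
Vpi = 68.14 V


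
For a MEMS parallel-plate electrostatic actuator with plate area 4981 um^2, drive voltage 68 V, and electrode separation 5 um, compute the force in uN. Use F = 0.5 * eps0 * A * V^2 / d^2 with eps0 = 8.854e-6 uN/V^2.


Step 1: Identify parameters.
eps0 = 8.854e-6 uN/V^2, A = 4981 um^2, V = 68 V, d = 5 um
Step 2: Compute V^2 = 68^2 = 4624
Step 3: Compute d^2 = 5^2 = 25
Step 4: F = 0.5 * 8.854e-6 * 4981 * 4624 / 25
F = 4.079 uN


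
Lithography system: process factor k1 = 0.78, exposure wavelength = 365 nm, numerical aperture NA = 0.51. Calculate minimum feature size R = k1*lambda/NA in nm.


Step 1: Identify values: k1 = 0.78, lambda = 365 nm, NA = 0.51
Step 2: R = k1 * lambda / NA
R = 0.78 * 365 / 0.51
R = 558.2 nm


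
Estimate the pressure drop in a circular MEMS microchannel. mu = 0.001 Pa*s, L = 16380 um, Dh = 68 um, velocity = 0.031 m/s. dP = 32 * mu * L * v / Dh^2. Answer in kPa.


Step 1: Convert to SI: L = 16380e-6 m, Dh = 68e-6 m
Step 2: dP = 32 * 0.001 * 16380e-6 * 0.031 / (68e-6)^2
Step 3: dP = 3514.05 Pa
Step 4: Convert to kPa: dP = 3.51 kPa


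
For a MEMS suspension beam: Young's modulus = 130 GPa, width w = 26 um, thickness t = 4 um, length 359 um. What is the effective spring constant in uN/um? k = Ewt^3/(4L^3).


Step 1: Convert E to consistent units (1 GPa = 1000 uN/um^2).
E = 130 GPa = 130000 uN/um^2
Step 2: Compute t^3 = 4^3 = 64
Step 3: Compute L^3 = 359^3 = 46268279
Step 4: k = 130000 * 26 * 64 / (4 * 46268279)
k = 1.1688 uN/um


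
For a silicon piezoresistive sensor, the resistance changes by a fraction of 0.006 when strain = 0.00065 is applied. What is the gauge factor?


Step 1: Identify values.
dR/R = 0.006, strain = 0.00065
Step 2: GF = (dR/R) / strain = 0.006 / 0.00065
GF = 9.2


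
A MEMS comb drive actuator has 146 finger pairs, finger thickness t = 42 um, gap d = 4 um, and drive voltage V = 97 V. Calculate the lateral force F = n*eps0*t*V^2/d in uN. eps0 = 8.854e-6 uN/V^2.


Step 1: Parameters: n=146, eps0=8.854e-6 uN/V^2, t=42 um, V=97 V, d=4 um
Step 2: V^2 = 9409
Step 3: F = 146 * 8.854e-6 * 42 * 9409 / 4
F = 127.71 uN


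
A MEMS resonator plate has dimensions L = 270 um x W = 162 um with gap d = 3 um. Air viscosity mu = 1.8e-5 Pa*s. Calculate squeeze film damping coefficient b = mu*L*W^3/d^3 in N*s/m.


Step 1: Convert to SI.
L = 270e-6 m, W = 162e-6 m, d = 3e-6 m
Step 2: W^3 = (162e-6)^3 = 4.25e-12 m^3
Step 3: d^3 = (3e-6)^3 = 2.70e-17 m^3
Step 4: b = 1.8e-5 * 270e-6 * 4.25e-12 / 2.70e-17
b = 7.65e-04 N*s/m


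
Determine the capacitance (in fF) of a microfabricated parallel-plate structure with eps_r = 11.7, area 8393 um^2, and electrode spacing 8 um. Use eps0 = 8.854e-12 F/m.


Step 1: Convert area to m^2: A = 8393e-12 m^2
Step 2: Convert gap to m: d = 8e-6 m
Step 3: C = eps0 * eps_r * A / d
C = 8.854e-12 * 11.7 * 8393e-12 / 8e-6
Step 4: Convert to fF (multiply by 1e15).
C = 108.68 fF


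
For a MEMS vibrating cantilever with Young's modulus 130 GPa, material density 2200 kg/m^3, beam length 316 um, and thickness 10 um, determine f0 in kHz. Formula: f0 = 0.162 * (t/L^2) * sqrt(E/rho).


Step 1: Convert units to SI.
t_SI = 10e-6 m, L_SI = 316e-6 m
Step 2: Calculate sqrt(E/rho).
sqrt(130e9 / 2200) = 7687.06 m/s
Step 3: Compute f0.
f0 = 0.162 * 10e-6 / (316e-6)^2 * 7687.06 = 124710.0 Hz = 124.71 kHz


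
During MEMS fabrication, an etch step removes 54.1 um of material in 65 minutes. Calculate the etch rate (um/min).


Step 1: Etch rate = depth / time
Step 2: rate = 54.1 / 65
rate = 0.832 um/min


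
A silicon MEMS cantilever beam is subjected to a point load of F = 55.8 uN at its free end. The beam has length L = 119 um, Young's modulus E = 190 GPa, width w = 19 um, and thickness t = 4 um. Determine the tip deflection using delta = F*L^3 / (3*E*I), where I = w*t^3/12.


Step 1: Calculate the second moment of area.
I = w * t^3 / 12 = 19 * 4^3 / 12 = 101.3333 um^4
Step 2: Convert E to consistent units (1 GPa = 1000 uN/um^2).
E = 190 GPa = 190000 uN/um^2
Step 3: Calculate tip deflection.
delta = F * L^3 / (3 * E * I)
delta = 55.8 * 119^3 / (3 * 190000 * 101.3333)
delta = 1.628 um


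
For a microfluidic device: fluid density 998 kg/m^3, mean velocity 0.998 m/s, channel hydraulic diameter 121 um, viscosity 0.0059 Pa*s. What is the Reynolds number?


Step 1: Convert Dh to meters: Dh = 121e-6 m
Step 2: Re = rho * v * Dh / mu
Re = 998 * 0.998 * 121e-6 / 0.0059
Re = 20.427


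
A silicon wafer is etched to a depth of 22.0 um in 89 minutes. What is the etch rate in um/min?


Step 1: Etch rate = depth / time
Step 2: rate = 22.0 / 89
rate = 0.247 um/min


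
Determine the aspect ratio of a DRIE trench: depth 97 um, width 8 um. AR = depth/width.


Step 1: AR = depth / width
Step 2: AR = 97 / 8
AR = 12.1


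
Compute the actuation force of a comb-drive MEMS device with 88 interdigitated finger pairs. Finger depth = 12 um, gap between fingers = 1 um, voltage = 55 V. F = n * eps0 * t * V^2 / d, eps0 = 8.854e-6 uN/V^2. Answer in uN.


Step 1: Parameters: n=88, eps0=8.854e-6 uN/V^2, t=12 um, V=55 V, d=1 um
Step 2: V^2 = 3025
Step 3: F = 88 * 8.854e-6 * 12 * 3025 / 1
F = 28.283 uN


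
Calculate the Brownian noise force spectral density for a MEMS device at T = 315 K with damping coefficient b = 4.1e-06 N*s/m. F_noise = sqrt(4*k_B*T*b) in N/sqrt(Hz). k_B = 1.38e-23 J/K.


Step 1: Compute 4 * k_B * T * b
= 4 * 1.38e-23 * 315 * 4.1e-06
= 7.1291e-26 N^2/Hz
Step 2: F_noise = sqrt(7.1291e-26)
F_noise = 2.67e-13 N/sqrt(Hz)


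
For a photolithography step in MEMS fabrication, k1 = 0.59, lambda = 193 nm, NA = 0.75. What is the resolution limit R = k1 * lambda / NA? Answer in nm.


Step 1: Identify values: k1 = 0.59, lambda = 193 nm, NA = 0.75
Step 2: R = k1 * lambda / NA
R = 0.59 * 193 / 0.75
R = 151.8 nm


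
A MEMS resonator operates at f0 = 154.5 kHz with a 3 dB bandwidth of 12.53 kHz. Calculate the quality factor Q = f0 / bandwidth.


Step 1: Q = f0 / bandwidth
Step 2: Q = 154.5 / 12.53
Q = 12.3


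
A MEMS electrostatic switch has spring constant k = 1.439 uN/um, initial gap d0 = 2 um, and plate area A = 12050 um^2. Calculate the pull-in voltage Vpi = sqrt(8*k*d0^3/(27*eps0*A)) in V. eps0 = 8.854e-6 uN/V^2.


Step 1: Compute numerator: 8 * k * d0^3 = 8 * 1.439 * 2^3 = 92.096
Step 2: Compute denominator: 27 * eps0 * A = 27 * 8.854e-6 * 12050 = 2.880649
Step 3: Vpi = sqrt(92.096 / 2.880649)
Vpi = 5.65 V


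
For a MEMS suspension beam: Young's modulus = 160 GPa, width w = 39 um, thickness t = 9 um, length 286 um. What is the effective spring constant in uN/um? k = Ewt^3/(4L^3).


Step 1: Convert E to consistent units (1 GPa = 1000 uN/um^2).
E = 160 GPa = 160000 uN/um^2
Step 2: Compute t^3 = 9^3 = 729
Step 3: Compute L^3 = 286^3 = 23393656
Step 4: k = 160000 * 39 * 729 / (4 * 23393656)
k = 48.6132 uN/um


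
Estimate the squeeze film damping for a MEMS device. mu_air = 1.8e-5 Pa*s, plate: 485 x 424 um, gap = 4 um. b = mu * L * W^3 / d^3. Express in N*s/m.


Step 1: Convert to SI.
L = 485e-6 m, W = 424e-6 m, d = 4e-6 m
Step 2: W^3 = (424e-6)^3 = 7.62e-11 m^3
Step 3: d^3 = (4e-6)^3 = 6.40e-17 m^3
Step 4: b = 1.8e-5 * 485e-6 * 7.62e-11 / 6.40e-17
b = 1.04e-02 N*s/m


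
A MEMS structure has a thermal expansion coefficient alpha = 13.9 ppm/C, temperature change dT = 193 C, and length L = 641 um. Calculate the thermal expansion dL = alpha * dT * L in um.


Step 1: Convert CTE: alpha = 13.9 ppm/C = 13.9e-6 /C
Step 2: dL = 13.9e-6 * 193 * 641
dL = 1.7196 um


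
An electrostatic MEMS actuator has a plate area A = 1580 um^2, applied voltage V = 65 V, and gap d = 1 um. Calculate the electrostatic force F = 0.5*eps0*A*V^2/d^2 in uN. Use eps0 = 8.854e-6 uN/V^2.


Step 1: Identify parameters.
eps0 = 8.854e-6 uN/V^2, A = 1580 um^2, V = 65 V, d = 1 um
Step 2: Compute V^2 = 65^2 = 4225
Step 3: Compute d^2 = 1^2 = 1
Step 4: F = 0.5 * 8.854e-6 * 1580 * 4225 / 1
F = 29.552 uN


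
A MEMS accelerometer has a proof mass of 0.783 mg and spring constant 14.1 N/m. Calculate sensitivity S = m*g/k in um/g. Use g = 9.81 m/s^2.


Step 1: Convert mass: m = 0.783 mg = 7.83e-07 kg
Step 2: S = m * g / k = 7.83e-07 * 9.81 / 14.1
Step 3: S = 5.45e-07 m/g
Step 4: Convert to um/g: S = 0.545 um/g


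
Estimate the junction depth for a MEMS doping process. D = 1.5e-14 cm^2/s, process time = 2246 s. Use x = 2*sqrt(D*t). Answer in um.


Step 1: Compute D*t = 1.5e-14 * 2246 = 3.369e-11 cm^2
Step 2: sqrt(D*t) = 5.8043e-06 cm
Step 3: x = 2 * 5.8043e-06 cm = 1.16086e-05 cm
Step 4: Convert to um (1 cm = 1e4 um): x = 0.116 um


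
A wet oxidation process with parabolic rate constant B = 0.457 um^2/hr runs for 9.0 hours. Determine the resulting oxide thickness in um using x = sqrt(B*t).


Step 1: Compute B*t = 0.457 * 9.0 = 4.113
Step 2: x = sqrt(4.113)
x = 2.028 um


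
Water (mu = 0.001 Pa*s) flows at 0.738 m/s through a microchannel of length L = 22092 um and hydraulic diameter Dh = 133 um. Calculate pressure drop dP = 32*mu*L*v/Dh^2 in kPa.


Step 1: Convert to SI: L = 22092e-6 m, Dh = 133e-6 m
Step 2: dP = 32 * 0.001 * 22092e-6 * 0.738 / (133e-6)^2
Step 3: dP = 29494.30 Pa
Step 4: Convert to kPa: dP = 29.49 kPa


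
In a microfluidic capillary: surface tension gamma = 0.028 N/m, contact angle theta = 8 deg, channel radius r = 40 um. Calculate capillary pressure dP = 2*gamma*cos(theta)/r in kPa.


Step 1: cos(8 deg) = 0.9903
Step 2: Convert r to m: r = 40e-6 m
Step 3: dP = 2 * 0.028 * 0.9903 / 40e-6 = 1386.4 Pa
Step 4: Convert Pa to kPa (divide by 1000).
dP = 1.39 kPa


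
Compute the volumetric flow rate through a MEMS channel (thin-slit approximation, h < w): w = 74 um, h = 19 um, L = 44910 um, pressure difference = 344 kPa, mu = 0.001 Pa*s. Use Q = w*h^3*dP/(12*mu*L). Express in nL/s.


Step 1: Convert all dimensions to SI (meters).
w = 74e-6 m, h = 19e-6 m, L = 44910e-6 m, dP = 344e3 Pa
Step 2: Q = w * h^3 * dP / (12 * mu * L)
Q = 74e-6 * (19e-6)^3 * 344e3 / (12 * 0.001 * 44910e-6) = 3.2398631e-10 m^3/s
Step 3: Convert Q from m^3/s to nL/s (1 m^3 = 1e12 nL, so multiply by 1e12).
Q = 323.986 nL/s


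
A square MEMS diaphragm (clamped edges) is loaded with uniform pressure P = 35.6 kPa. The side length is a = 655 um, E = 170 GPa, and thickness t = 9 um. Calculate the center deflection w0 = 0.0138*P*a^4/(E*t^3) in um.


Step 1: Convert pressure to compatible units (E is in GPa, so P in GPa).
P = 35.6 kPa = 35.6e-6 GPa
Step 2: Compute numerator: 0.0138 * P * a^4.
a^4 = 655^4 = 184062450625
numerator = 0.0138 * 35.6e-6 * 184062450625 = 9.04262e+04
Step 3: Compute denominator: E * t^3 = 170 * 9^3 = 123930
Step 4: w0 = numerator / denominator = 9.04262e+04 / 123930 = 0.7297 um


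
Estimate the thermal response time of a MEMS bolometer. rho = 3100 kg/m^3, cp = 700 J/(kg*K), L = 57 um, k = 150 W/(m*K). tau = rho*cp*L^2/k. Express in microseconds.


Step 1: Convert L to m: L = 57e-6 m
Step 2: L^2 = (57e-6)^2 = 3.249e-09 m^2
Step 3: tau = 3100 * 700 * 3.249e-09 / 150 = 4.70022e-05 s
Step 4: Convert to microseconds (multiply by 1e6).
tau = 47.002 us


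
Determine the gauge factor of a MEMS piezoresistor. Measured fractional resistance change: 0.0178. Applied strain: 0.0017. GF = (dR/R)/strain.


Step 1: Identify values.
dR/R = 0.0178, strain = 0.0017
Step 2: GF = (dR/R) / strain = 0.0178 / 0.0017
GF = 10.5


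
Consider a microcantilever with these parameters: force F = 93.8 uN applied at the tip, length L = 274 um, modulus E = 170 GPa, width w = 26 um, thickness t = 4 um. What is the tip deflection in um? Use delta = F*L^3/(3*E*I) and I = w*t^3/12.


Step 1: Calculate the second moment of area.
I = w * t^3 / 12 = 26 * 4^3 / 12 = 138.6667 um^4
Step 2: Convert E to consistent units (1 GPa = 1000 uN/um^2).
E = 170 GPa = 170000 uN/um^2
Step 3: Calculate tip deflection.
delta = F * L^3 / (3 * E * I)
delta = 93.8 * 274^3 / (3 * 170000 * 138.6667)
delta = 27.2843 um


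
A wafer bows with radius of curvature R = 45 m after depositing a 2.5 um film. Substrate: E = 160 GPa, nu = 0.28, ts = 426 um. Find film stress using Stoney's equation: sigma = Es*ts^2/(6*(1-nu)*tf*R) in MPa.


Step 1: Compute numerator: Es * ts^2 = 160 * 426^2 = 29036160 (GPa*um^2)
Step 2: Compute denominator (R in um): 6*(1-nu)*tf*R = 6*0.72*2.5*45e6 = 486000000.0 (um^2)
Step 3: sigma (GPa) = 29036160 / 486000000.0 = 5.9745e-02 GPa
Step 4: Convert to MPa (x1000): sigma = 59.7 MPa


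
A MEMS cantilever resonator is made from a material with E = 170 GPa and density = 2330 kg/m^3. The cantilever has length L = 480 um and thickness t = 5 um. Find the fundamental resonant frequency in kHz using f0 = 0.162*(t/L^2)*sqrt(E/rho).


Step 1: Convert units to SI.
t_SI = 5e-6 m, L_SI = 480e-6 m
Step 2: Calculate sqrt(E/rho).
sqrt(170e9 / 2330) = 8541.74 m/s
Step 3: Compute f0.
f0 = 0.162 * 5e-6 / (480e-6)^2 * 8541.74 = 30029.6 Hz = 30.03 kHz


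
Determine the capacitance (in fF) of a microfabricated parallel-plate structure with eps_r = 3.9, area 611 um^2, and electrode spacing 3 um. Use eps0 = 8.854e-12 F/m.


Step 1: Convert area to m^2: A = 611e-12 m^2
Step 2: Convert gap to m: d = 3e-6 m
Step 3: C = eps0 * eps_r * A / d
C = 8.854e-12 * 3.9 * 611e-12 / 3e-6
Step 4: Convert to fF (multiply by 1e15).
C = 7.03 fF


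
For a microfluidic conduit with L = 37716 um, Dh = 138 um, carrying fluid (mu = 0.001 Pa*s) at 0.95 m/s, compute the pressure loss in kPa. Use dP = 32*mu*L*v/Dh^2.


Step 1: Convert to SI: L = 37716e-6 m, Dh = 138e-6 m
Step 2: dP = 32 * 0.001 * 37716e-6 * 0.95 / (138e-6)^2
Step 3: dP = 60206.18 Pa
Step 4: Convert to kPa: dP = 60.21 kPa


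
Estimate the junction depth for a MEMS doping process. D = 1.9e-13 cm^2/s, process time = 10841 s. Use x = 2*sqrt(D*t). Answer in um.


Step 1: Compute D*t = 1.9e-13 * 10841 = 2.05979e-09 cm^2
Step 2: sqrt(D*t) = 4.5385e-05 cm
Step 3: x = 2 * 4.5385e-05 cm = 9.077e-05 cm
Step 4: Convert to um (1 cm = 1e4 um): x = 0.908 um


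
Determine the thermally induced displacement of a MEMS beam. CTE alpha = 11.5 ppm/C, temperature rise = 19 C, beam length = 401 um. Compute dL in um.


Step 1: Convert CTE: alpha = 11.5 ppm/C = 11.5e-6 /C
Step 2: dL = 11.5e-6 * 19 * 401
dL = 0.0876 um


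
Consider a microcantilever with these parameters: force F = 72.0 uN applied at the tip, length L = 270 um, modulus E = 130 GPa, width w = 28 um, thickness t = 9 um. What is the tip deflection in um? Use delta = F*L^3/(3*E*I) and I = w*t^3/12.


Step 1: Calculate the second moment of area.
I = w * t^3 / 12 = 28 * 9^3 / 12 = 1701.0 um^4
Step 2: Convert E to consistent units (1 GPa = 1000 uN/um^2).
E = 130 GPa = 130000 uN/um^2
Step 3: Calculate tip deflection.
delta = F * L^3 / (3 * E * I)
delta = 72.0 * 270^3 / (3 * 130000 * 1701.0)
delta = 2.1363 um


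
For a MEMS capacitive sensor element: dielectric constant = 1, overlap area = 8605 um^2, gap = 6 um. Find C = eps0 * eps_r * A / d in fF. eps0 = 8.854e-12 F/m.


Step 1: Convert area to m^2: A = 8605e-12 m^2
Step 2: Convert gap to m: d = 6e-6 m
Step 3: C = eps0 * eps_r * A / d
C = 8.854e-12 * 1 * 8605e-12 / 6e-6
Step 4: Convert to fF (multiply by 1e15).
C = 12.7 fF


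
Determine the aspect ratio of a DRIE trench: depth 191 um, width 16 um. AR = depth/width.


Step 1: AR = depth / width
Step 2: AR = 191 / 16
AR = 11.9


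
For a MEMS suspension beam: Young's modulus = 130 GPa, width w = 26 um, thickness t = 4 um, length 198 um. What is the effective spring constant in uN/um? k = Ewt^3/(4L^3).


Step 1: Convert E to consistent units (1 GPa = 1000 uN/um^2).
E = 130 GPa = 130000 uN/um^2
Step 2: Compute t^3 = 4^3 = 64
Step 3: Compute L^3 = 198^3 = 7762392
Step 4: k = 130000 * 26 * 64 / (4 * 7762392)
k = 6.9669 uN/um


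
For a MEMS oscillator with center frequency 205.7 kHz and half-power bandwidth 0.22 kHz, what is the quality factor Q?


Step 1: Q = f0 / bandwidth
Step 2: Q = 205.7 / 0.22
Q = 935.0


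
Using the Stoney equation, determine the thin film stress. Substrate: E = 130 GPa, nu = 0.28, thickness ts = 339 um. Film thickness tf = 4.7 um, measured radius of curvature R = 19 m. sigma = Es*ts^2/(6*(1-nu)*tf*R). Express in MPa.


Step 1: Compute numerator: Es * ts^2 = 130 * 339^2 = 14939730 (GPa*um^2)
Step 2: Compute denominator (R in um): 6*(1-nu)*tf*R = 6*0.72*4.7*19e6 = 385776000.0 (um^2)
Step 3: sigma (GPa) = 14939730 / 385776000.0 = 3.8726e-02 GPa
Step 4: Convert to MPa (x1000): sigma = 38.7 MPa


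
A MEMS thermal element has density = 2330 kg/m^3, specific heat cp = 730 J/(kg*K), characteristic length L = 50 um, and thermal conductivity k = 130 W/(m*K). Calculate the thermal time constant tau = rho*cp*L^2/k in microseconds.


Step 1: Convert L to m: L = 50e-6 m
Step 2: L^2 = (50e-6)^2 = 2.5e-09 m^2
Step 3: tau = 2330 * 730 * 2.5e-09 / 130 = 3.27096e-05 s
Step 4: Convert to microseconds (multiply by 1e6).
tau = 32.71 us


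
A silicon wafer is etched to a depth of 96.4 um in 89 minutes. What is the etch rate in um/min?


Step 1: Etch rate = depth / time
Step 2: rate = 96.4 / 89
rate = 1.083 um/min


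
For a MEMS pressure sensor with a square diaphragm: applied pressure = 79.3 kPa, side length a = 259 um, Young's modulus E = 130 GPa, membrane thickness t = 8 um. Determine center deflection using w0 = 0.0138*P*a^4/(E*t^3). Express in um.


Step 1: Convert pressure to compatible units (E is in GPa, so P in GPa).
P = 79.3 kPa = 79.3e-6 GPa
Step 2: Compute numerator: 0.0138 * P * a^4.
a^4 = 259^4 = 4499860561
numerator = 0.0138 * 79.3e-6 * 4499860561 = 4.924e+03
Step 3: Compute denominator: E * t^3 = 130 * 8^3 = 66560
Step 4: w0 = numerator / denominator = 4.924e+03 / 66560 = 0.074 um


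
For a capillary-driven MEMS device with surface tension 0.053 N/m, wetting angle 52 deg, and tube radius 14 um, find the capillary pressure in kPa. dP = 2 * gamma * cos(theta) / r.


Step 1: cos(52 deg) = 0.6157
Step 2: Convert r to m: r = 14e-6 m
Step 3: dP = 2 * 0.053 * 0.6157 / 14e-6 = 4661.7 Pa
Step 4: Convert Pa to kPa (divide by 1000).
dP = 4.66 kPa


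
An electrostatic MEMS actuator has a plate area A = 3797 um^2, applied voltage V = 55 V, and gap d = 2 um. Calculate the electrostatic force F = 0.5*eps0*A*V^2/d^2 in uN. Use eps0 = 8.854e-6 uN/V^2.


Step 1: Identify parameters.
eps0 = 8.854e-6 uN/V^2, A = 3797 um^2, V = 55 V, d = 2 um
Step 2: Compute V^2 = 55^2 = 3025
Step 3: Compute d^2 = 2^2 = 4
Step 4: F = 0.5 * 8.854e-6 * 3797 * 3025 / 4
F = 12.712 uN


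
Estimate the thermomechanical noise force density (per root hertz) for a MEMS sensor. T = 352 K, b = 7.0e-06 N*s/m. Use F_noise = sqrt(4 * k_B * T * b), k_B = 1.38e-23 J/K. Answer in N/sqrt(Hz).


Step 1: Compute 4 * k_B * T * b
= 4 * 1.38e-23 * 352 * 7.0e-06
= 1.3601e-25 N^2/Hz
Step 2: F_noise = sqrt(1.3601e-25)
F_noise = 3.69e-13 N/sqrt(Hz)


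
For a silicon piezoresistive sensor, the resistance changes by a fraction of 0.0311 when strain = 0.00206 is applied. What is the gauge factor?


Step 1: Identify values.
dR/R = 0.0311, strain = 0.00206
Step 2: GF = (dR/R) / strain = 0.0311 / 0.00206
GF = 15.1


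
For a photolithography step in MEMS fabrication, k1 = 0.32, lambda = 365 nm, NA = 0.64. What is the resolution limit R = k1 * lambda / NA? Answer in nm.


Step 1: Identify values: k1 = 0.32, lambda = 365 nm, NA = 0.64
Step 2: R = k1 * lambda / NA
R = 0.32 * 365 / 0.64
R = 182.5 nm


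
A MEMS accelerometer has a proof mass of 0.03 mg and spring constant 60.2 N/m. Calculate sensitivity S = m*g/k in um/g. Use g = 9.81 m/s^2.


Step 1: Convert mass: m = 0.03 mg = 3.00e-08 kg
Step 2: S = m * g / k = 3.00e-08 * 9.81 / 60.2
Step 3: S = 4.89e-09 m/g
Step 4: Convert to um/g: S = 0.005 um/g


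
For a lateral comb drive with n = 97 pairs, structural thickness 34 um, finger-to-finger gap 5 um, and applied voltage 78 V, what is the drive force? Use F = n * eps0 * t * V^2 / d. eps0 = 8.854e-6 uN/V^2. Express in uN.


Step 1: Parameters: n=97, eps0=8.854e-6 uN/V^2, t=34 um, V=78 V, d=5 um
Step 2: V^2 = 6084
Step 3: F = 97 * 8.854e-6 * 34 * 6084 / 5
F = 35.531 uN


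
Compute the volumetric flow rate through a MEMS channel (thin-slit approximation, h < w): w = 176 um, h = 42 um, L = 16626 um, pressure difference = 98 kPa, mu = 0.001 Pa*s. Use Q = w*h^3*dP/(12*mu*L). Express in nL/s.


Step 1: Convert all dimensions to SI (meters).
w = 176e-6 m, h = 42e-6 m, L = 16626e-6 m, dP = 98e3 Pa
Step 2: Q = w * h^3 * dP / (12 * mu * L)
Q = 176e-6 * (42e-6)^3 * 98e3 / (12 * 0.001 * 16626e-6) = 6.40497726e-09 m^3/s
Step 3: Convert Q from m^3/s to nL/s (1 m^3 = 1e12 nL, so multiply by 1e12).
Q = 6404.977 nL/s


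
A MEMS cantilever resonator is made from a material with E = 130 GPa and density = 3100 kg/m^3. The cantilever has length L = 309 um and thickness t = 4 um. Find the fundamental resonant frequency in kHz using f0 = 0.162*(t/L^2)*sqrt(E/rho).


Step 1: Convert units to SI.
t_SI = 4e-6 m, L_SI = 309e-6 m
Step 2: Calculate sqrt(E/rho).
sqrt(130e9 / 3100) = 6475.76 m/s
Step 3: Compute f0.
f0 = 0.162 * 4e-6 / (309e-6)^2 * 6475.76 = 43949.0 Hz = 43.95 kHz


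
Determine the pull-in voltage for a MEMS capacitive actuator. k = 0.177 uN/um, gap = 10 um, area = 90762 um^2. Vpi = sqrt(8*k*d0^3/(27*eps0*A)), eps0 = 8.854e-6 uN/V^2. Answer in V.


Step 1: Compute numerator: 8 * k * d0^3 = 8 * 0.177 * 10^3 = 1416.0
Step 2: Compute denominator: 27 * eps0 * A = 27 * 8.854e-6 * 90762 = 21.697382
Step 3: Vpi = sqrt(1416.0 / 21.697382)
Vpi = 8.08 V


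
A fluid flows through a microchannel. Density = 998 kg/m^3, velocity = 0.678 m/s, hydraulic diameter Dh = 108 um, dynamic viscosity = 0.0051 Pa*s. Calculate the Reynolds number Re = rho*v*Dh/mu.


Step 1: Convert Dh to meters: Dh = 108e-6 m
Step 2: Re = rho * v * Dh / mu
Re = 998 * 0.678 * 108e-6 / 0.0051
Re = 14.329
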